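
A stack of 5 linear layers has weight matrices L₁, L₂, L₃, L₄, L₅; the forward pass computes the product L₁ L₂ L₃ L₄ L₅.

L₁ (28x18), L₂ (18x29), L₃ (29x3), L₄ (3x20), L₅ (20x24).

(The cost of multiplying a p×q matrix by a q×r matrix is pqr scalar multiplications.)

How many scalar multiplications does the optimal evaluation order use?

Adjacent pairs: L₁L₂ = 28·18·29 = 14616; L₂L₃ = 18·29·3 = 1566; L₃L₄ = 29·3·20 = 1740; L₄L₅ = 3·20·24 = 1440.
Length 3: L₁..L₃: k=1: 0+1566+28·18·3=3078; k=2: 14616+0+28·29·3=17052 → min 3078 | L₂..L₄: k=2: 0+1740+18·29·20=12180; k=3: 1566+0+18·3·20=2646 → min 2646 | L₃..L₅: k=3: 0+1440+29·3·24=3528; k=4: 1740+0+29·20·24=15660 → min 3528.
Length 4: L₁..L₄: k=1: 0+2646+28·18·20=12726; k=2: 14616+1740+28·29·20=32596; k=3: 3078+0+28·3·20=4758 → min 4758 | L₂..L₅: k=2: 0+3528+18·29·24=16056; k=3: 1566+1440+18·3·24=4302; k=4: 2646+0+18·20·24=11286 → min 4302.
Length 5: L₁..L₅: k=1: 0+4302+28·18·24=16398; k=2: 14616+3528+28·29·24=37632; k=3: 3078+1440+28·3·24=6534; k=4: 4758+0+28·20·24=18198 → min 6534.
Optimal order: ((L₁ (L₂ L₃)) (L₄ L₅)) with cost 6534.

6534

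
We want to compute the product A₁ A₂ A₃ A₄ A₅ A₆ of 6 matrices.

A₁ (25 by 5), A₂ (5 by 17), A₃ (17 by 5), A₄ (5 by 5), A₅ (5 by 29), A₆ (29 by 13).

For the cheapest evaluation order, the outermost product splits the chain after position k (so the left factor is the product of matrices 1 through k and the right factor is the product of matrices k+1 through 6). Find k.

1

Adjacent pairs: A₁A₂ = 25·5·17 = 2125; A₂A₃ = 5·17·5 = 425; A₃A₄ = 17·5·5 = 425; A₄A₅ = 5·5·29 = 725; A₅A₆ = 5·29·13 = 1885.
Length 3: A₁..A₃: k=1: 0+425+25·5·5=1050; k=2: 2125+0+25·17·5=4250 → min 1050 | A₂..A₄: k=2: 0+425+5·17·5=850; k=3: 425+0+5·5·5=550 → min 550 | A₃..A₅: k=3: 0+725+17·5·29=3190; k=4: 425+0+17·5·29=2890 → min 2890 | A₄..A₆: k=4: 0+1885+5·5·13=2210; k=5: 725+0+5·29·13=2610 → min 2210.
Length 4: A₁..A₄: k=1: 0+550+25·5·5=1175; k=2: 2125+425+25·17·5=4675; k=3: 1050+0+25·5·5=1675 → min 1175 | A₂..A₅: k=2: 0+2890+5·17·29=5355; k=3: 425+725+5·5·29=1875; k=4: 550+0+5·5·29=1275 → min 1275 | A₃..A₆: k=3: 0+2210+17·5·13=3315; k=4: 425+1885+17·5·13=3415; k=5: 2890+0+17·29·13=9299 → min 3315.
Length 5: A₁..A₅: k=1: 0+1275+25·5·29=4900; k=2: 2125+2890+25·17·29=17340; k=3: 1050+725+25·5·29=5400; k=4: 1175+0+25·5·29=4800 → min 4800 | A₂..A₆: k=2: 0+3315+5·17·13=4420; k=3: 425+2210+5·5·13=2960; k=4: 550+1885+5·5·13=2760; k=5: 1275+0+5·29·13=3160 → min 2760.
Top-level splits: k=1: (A₁..A₁)·(A₂..A₆) → 0+2760+25·5·13 = 4385; k=2: (A₁..A₂)·(A₃..A₆) → 2125+3315+25·17·13 = 10965; k=3: (A₁..A₃)·(A₄..A₆) → 1050+2210+25·5·13 = 4885; k=4: (A₁..A₄)·(A₅..A₆) → 1175+1885+25·5·13 = 4685; k=5: (A₁..A₅)·(A₆..A₆) → 4800+0+25·29·13 = 14225.
Best split is after A₁, i.e. k = 1.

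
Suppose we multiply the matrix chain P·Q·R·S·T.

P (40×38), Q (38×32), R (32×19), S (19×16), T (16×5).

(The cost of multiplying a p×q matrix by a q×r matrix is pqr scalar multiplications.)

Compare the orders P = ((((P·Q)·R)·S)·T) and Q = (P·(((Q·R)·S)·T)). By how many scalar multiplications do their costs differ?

Order P = ((((P·Q)·R)·S)·T): (P·Q): 40×38 by 38×32 → 40×32, cost 40·38·32 = 48640; ((P·Q)·R): 40×32 by 32×19 → 40×19, cost 40·32·19 = 24320; cumulative 72960; (((P·Q)·R)·S): 40×19 by 19×16 → 40×16, cost 40·19·16 = 12160; cumulative 85120; ((((P·Q)·R)·S)·T): 40×16 by 16×5 → 40×5, cost 40·16·5 = 3200; cumulative 88320. Total 88320.
Order Q = (P·(((Q·R)·S)·T)): (Q·R): 38×32 by 32×19 → 38×19, cost 38·32·19 = 23104; ((Q·R)·S): 38×19 by 19×16 → 38×16, cost 38·19·16 = 11552; cumulative 34656; (((Q·R)·S)·T): 38×16 by 16×5 → 38×5, cost 38·16·5 = 3040; cumulative 37696; (P·(((Q·R)·S)·T)): 40×38 by 38×5 → 40×5, cost 40·38·5 = 7600; cumulative 45296. Total 45296.
Difference: |88320 − 45296| = 43024.

43024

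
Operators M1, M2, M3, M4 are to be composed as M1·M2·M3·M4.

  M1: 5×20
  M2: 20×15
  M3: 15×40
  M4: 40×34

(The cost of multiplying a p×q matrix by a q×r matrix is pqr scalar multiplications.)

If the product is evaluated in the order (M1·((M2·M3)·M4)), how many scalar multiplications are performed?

42600

(M2·M3): 20×15 by 15×40 → 20×40, cost 20·15·40 = 12000
((M2·M3)·M4): 20×40 by 40×34 → 20×34, cost 20·40·34 = 27200; cumulative 39200
(M1·((M2·M3)·M4)): 5×20 by 20×34 → 5×34, cost 5·20·34 = 3400; cumulative 42600
Total: 42600 scalar multiplications.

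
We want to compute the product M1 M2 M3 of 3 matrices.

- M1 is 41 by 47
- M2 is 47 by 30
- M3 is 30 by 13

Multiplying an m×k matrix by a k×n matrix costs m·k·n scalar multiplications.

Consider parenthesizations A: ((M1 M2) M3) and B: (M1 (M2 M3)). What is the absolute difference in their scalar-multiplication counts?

30419

Order A = ((M1 M2) M3): (M1 M2): 41×47 by 47×30 → 41×30, cost 41·47·30 = 57810; ((M1 M2) M3): 41×30 by 30×13 → 41×13, cost 41·30·13 = 15990; cumulative 73800. Total 73800.
Order B = (M1 (M2 M3)): (M2 M3): 47×30 by 30×13 → 47×13, cost 47·30·13 = 18330; (M1 (M2 M3)): 41×47 by 47×13 → 41×13, cost 41·47·13 = 25051; cumulative 43381. Total 43381.
Difference: |73800 − 43381| = 30419.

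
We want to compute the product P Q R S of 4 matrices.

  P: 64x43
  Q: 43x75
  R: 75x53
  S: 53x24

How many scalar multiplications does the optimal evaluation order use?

Adjacent pairs: PQ = 64·43·75 = 206400; QR = 43·75·53 = 170925; RS = 75·53·24 = 95400.
Length 3: P..R: k=1: 0+170925+64·43·53=316781; k=2: 206400+0+64·75·53=460800 → min 316781 | Q..S: k=2: 0+95400+43·75·24=172800; k=3: 170925+0+43·53·24=225621 → min 172800.
Length 4: P..S: k=1: 0+172800+64·43·24=238848; k=2: 206400+95400+64·75·24=417000; k=3: 316781+0+64·53·24=398189 → min 238848.
Optimal order: (P (Q (R S))) with cost 238848.

238848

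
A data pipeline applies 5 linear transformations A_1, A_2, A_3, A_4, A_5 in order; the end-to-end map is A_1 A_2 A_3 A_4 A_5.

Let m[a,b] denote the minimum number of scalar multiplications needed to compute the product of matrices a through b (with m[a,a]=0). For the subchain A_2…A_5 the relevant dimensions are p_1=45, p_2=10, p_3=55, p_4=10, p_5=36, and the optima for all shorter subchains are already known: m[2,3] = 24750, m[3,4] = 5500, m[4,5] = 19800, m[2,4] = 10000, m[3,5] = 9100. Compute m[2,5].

25300

m[2,5] = min over k∈[2,4] of m[2,k]+m[k+1,5]+p_{1}·p_k·p_{5}.
k=2: 0 + 9100 + 45·10·36 = 25300; k=3: 24750 + 19800 + 45·55·36 = 133650; k=4: 10000 + 0 + 45·10·36 = 26200.
Minimum: 25300 at k=2.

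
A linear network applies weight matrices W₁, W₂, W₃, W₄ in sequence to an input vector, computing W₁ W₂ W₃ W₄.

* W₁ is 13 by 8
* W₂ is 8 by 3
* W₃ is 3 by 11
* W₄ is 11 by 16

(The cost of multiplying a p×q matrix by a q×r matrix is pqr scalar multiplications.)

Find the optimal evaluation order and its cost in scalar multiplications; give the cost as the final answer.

Adjacent pairs: W₁W₂ = 13·8·3 = 312; W₂W₃ = 8·3·11 = 264; W₃W₄ = 3·11·16 = 528.
Length 3: W₁..W₃: k=1: 0+264+13·8·11=1408; k=2: 312+0+13·3·11=741 → min 741 | W₂..W₄: k=2: 0+528+8·3·16=912; k=3: 264+0+8·11·16=1672 → min 912.
Length 4: W₁..W₄: k=1: 0+912+13·8·16=2576; k=2: 312+528+13·3·16=1464; k=3: 741+0+13·11·16=3029 → min 1464.
Optimal parenthesization: ((W₁ W₂) (W₃ W₄)) with cost 1464.

1464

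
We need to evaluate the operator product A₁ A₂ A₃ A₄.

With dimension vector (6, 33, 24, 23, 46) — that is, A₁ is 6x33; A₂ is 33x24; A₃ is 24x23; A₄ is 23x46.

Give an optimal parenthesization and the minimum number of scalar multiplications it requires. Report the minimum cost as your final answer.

14412

Adjacent pairs: A₁A₂ = 6·33·24 = 4752; A₂A₃ = 33·24·23 = 18216; A₃A₄ = 24·23·46 = 25392.
Length 3: A₁..A₃: k=1: 0+18216+6·33·23=22770; k=2: 4752+0+6·24·23=8064 → min 8064 | A₂..A₄: k=2: 0+25392+33·24·46=61824; k=3: 18216+0+33·23·46=53130 → min 53130.
Length 4: A₁..A₄: k=1: 0+53130+6·33·46=62238; k=2: 4752+25392+6·24·46=36768; k=3: 8064+0+6·23·46=14412 → min 14412.
Optimal parenthesization: (((A₁ A₂) A₃) A₄) with cost 14412.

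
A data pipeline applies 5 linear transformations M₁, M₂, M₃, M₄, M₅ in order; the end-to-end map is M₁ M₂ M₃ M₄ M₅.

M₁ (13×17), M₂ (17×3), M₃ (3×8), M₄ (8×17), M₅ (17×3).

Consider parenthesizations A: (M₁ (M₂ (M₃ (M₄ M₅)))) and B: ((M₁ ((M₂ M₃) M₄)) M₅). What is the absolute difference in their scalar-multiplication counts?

Order A = (M₁ (M₂ (M₃ (M₄ M₅)))): (M₄ M₅): 8×17 by 17×3 → 8×3, cost 8·17·3 = 408; (M₃ (M₄ M₅)): 3×8 by 8×3 → 3×3, cost 3·8·3 = 72; cumulative 480; (M₂ (M₃ (M₄ M₅))): 17×3 by 3×3 → 17×3, cost 17·3·3 = 153; cumulative 633; (M₁ (M₂ (M₃ (M₄ M₅)))): 13×17 by 17×3 → 13×3, cost 13·17·3 = 663; cumulative 1296. Total 1296.
Order B = ((M₁ ((M₂ M₃) M₄)) M₅): (M₂ M₃): 17×3 by 3×8 → 17×8, cost 17·3·8 = 408; ((M₂ M₃) M₄): 17×8 by 8×17 → 17×17, cost 17·8·17 = 2312; cumulative 2720; (M₁ ((M₂ M₃) M₄)): 13×17 by 17×17 → 13×17, cost 13·17·17 = 3757; cumulative 6477; ((M₁ ((M₂ M₃) M₄)) M₅): 13×17 by 17×3 → 13×3, cost 13·17·3 = 663; cumulative 7140. Total 7140.
Difference: |1296 − 7140| = 5844.

5844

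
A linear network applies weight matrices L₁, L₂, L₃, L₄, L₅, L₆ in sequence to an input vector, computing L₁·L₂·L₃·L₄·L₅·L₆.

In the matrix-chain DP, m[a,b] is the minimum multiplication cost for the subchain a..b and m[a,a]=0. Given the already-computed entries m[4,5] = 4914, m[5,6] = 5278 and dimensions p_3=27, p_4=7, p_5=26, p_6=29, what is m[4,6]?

m[4,6] = min over k∈[4,5] of m[4,k]+m[k+1,6]+p_{3}·p_k·p_{6}.
k=4: 0 + 5278 + 27·7·29 = 10759; k=5: 4914 + 0 + 27·26·29 = 25272.
Minimum: 10759 at k=4.

10759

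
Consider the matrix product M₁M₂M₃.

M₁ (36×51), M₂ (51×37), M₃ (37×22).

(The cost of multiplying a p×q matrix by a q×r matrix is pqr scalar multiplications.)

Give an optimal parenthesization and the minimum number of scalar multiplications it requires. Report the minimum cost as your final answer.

(M₁(M₂M₃)): cost 81906.
((M₁M₂)M₃): cost 97236.
Optimal: (M₁(M₂M₃)) with cost 81906.

81906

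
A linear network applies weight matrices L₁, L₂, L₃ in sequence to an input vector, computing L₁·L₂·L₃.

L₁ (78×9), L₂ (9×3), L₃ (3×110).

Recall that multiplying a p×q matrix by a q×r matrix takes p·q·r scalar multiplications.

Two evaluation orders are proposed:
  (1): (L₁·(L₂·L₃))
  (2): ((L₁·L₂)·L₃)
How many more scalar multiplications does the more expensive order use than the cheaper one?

52344

Order (1) = (L₁·(L₂·L₃)): (L₂·L₃): 9×3 by 3×110 → 9×110, cost 9·3·110 = 2970; (L₁·(L₂·L₃)): 78×9 by 9×110 → 78×110, cost 78·9·110 = 77220; cumulative 80190. Total 80190.
Order (2) = ((L₁·L₂)·L₃): (L₁·L₂): 78×9 by 9×3 → 78×3, cost 78·9·3 = 2106; ((L₁·L₂)·L₃): 78×3 by 3×110 → 78×110, cost 78·3·110 = 25740; cumulative 27846. Total 27846.
Difference: |80190 − 27846| = 52344.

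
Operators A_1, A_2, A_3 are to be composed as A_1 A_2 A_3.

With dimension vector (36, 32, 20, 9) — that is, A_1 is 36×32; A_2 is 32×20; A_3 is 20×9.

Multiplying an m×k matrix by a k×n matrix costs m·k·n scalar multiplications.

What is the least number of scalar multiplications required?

16128

Order (A_1 (A_2 A_3)): (A_2 A_3): 32×20 by 20×9 → 32×9, cost 32·20·9 = 5760; (A_1 (A_2 A_3)): 36×32 by 32×9 → 36×9, cost 36·32·9 = 10368; cumulative 16128. Total 16128.
Order ((A_1 A_2) A_3): (A_1 A_2): 36×32 by 32×20 → 36×20, cost 36·32·20 = 23040; ((A_1 A_2) A_3): 36×20 by 20×9 → 36×9, cost 36·20·9 = 6480; cumulative 29520. Total 29520.
Minimum: 16128.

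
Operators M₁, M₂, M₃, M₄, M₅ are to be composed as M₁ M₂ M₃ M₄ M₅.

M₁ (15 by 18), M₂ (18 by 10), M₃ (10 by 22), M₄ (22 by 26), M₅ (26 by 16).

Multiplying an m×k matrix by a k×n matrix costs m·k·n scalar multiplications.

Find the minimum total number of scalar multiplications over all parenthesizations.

14980

Adjacent pairs: M₁M₂ = 15·18·10 = 2700; M₂M₃ = 18·10·22 = 3960; M₃M₄ = 10·22·26 = 5720; M₄M₅ = 22·26·16 = 9152.
Length 3: M₁..M₃: k=1: 0+3960+15·18·22=9900; k=2: 2700+0+15·10·22=6000 → min 6000 | M₂..M₄: k=2: 0+5720+18·10·26=10400; k=3: 3960+0+18·22·26=14256 → min 10400 | M₃..M₅: k=3: 0+9152+10·22·16=12672; k=4: 5720+0+10·26·16=9880 → min 9880.
Length 4: M₁..M₄: k=1: 0+10400+15·18·26=17420; k=2: 2700+5720+15·10·26=12320; k=3: 6000+0+15·22·26=14580 → min 12320 | M₂..M₅: k=2: 0+9880+18·10·16=12760; k=3: 3960+9152+18·22·16=19448; k=4: 10400+0+18·26·16=17888 → min 12760.
Length 5: M₁..M₅: k=1: 0+12760+15·18·16=17080; k=2: 2700+9880+15·10·16=14980; k=3: 6000+9152+15·22·16=20432; k=4: 12320+0+15·26·16=18560 → min 14980.
Optimal order: ((M₁ M₂) ((M₃ M₄) M₅)) with cost 14980.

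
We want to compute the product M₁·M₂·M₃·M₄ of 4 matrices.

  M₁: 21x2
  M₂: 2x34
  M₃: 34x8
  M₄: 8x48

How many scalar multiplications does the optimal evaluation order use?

Adjacent pairs: M₁M₂ = 21·2·34 = 1428; M₂M₃ = 2·34·8 = 544; M₃M₄ = 34·8·48 = 13056.
Length 3: M₁..M₃: k=1: 0+544+21·2·8=880; k=2: 1428+0+21·34·8=7140 → min 880 | M₂..M₄: k=2: 0+13056+2·34·48=16320; k=3: 544+0+2·8·48=1312 → min 1312.
Length 4: M₁..M₄: k=1: 0+1312+21·2·48=3328; k=2: 1428+13056+21·34·48=48756; k=3: 880+0+21·8·48=8944 → min 3328.
Optimal order: (M₁·((M₂·M₃)·M₄)) with cost 3328.

3328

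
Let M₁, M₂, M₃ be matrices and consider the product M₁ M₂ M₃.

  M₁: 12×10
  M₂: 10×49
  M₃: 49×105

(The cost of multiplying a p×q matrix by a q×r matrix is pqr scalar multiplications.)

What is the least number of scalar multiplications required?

Order (M₁ (M₂ M₃)): (M₂ M₃): 10×49 by 49×105 → 10×105, cost 10·49·105 = 51450; (M₁ (M₂ M₃)): 12×10 by 10×105 → 12×105, cost 12·10·105 = 12600; cumulative 64050. Total 64050.
Order ((M₁ M₂) M₃): (M₁ M₂): 12×10 by 10×49 → 12×49, cost 12·10·49 = 5880; ((M₁ M₂) M₃): 12×49 by 49×105 → 12×105, cost 12·49·105 = 61740; cumulative 67620. Total 67620.
Minimum: 64050.

64050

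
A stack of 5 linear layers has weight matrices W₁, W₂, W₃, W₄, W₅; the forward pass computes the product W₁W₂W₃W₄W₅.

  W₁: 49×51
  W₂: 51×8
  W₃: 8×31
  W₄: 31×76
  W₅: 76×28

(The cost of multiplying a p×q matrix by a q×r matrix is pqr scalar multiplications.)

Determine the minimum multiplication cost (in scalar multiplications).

Adjacent pairs: W₁W₂ = 49·51·8 = 19992; W₂W₃ = 51·8·31 = 12648; W₃W₄ = 8·31·76 = 18848; W₄W₅ = 31·76·28 = 65968.
Length 3: W₁..W₃: k=1: 0+12648+49·51·31=90117; k=2: 19992+0+49·8·31=32144 → min 32144 | W₂..W₄: k=2: 0+18848+51·8·76=49856; k=3: 12648+0+51·31·76=132804 → min 49856 | W₃..W₅: k=3: 0+65968+8·31·28=72912; k=4: 18848+0+8·76·28=35872 → min 35872.
Length 4: W₁..W₄: k=1: 0+49856+49·51·76=239780; k=2: 19992+18848+49·8·76=68632; k=3: 32144+0+49·31·76=147588 → min 68632 | W₂..W₅: k=2: 0+35872+51·8·28=47296; k=3: 12648+65968+51·31·28=122884; k=4: 49856+0+51·76·28=158384 → min 47296.
Length 5: W₁..W₅: k=1: 0+47296+49·51·28=117268; k=2: 19992+35872+49·8·28=66840; k=3: 32144+65968+49·31·28=140644; k=4: 68632+0+49·76·28=172904 → min 66840.
Optimal order: ((W₁W₂)((W₃W₄)W₅)) with cost 66840.

66840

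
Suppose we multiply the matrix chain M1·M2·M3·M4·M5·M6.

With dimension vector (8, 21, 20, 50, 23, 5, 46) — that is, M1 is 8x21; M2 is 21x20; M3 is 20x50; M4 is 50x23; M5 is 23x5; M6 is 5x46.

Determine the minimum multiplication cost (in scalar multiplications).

Adjacent pairs: M1M2 = 8·21·20 = 3360; M2M3 = 21·20·50 = 21000; M3M4 = 20·50·23 = 23000; M4M5 = 50·23·5 = 5750; M5M6 = 23·5·46 = 5290.
Length 3: M1..M3: k=1: 0+21000+8·21·50=29400; k=2: 3360+0+8·20·50=11360 → min 11360 | M2..M4: k=2: 0+23000+21·20·23=32660; k=3: 21000+0+21·50·23=45150 → min 32660 | M3..M5: k=3: 0+5750+20·50·5=10750; k=4: 23000+0+20·23·5=25300 → min 10750 | M4..M6: k=4: 0+5290+50·23·46=58190; k=5: 5750+0+50·5·46=17250 → min 17250.
Length 4: M1..M4: k=1: 0+32660+8·21·23=36524; k=2: 3360+23000+8·20·23=30040; k=3: 11360+0+8·50·23=20560 → min 20560 | M2..M5: k=2: 0+10750+21·20·5=12850; k=3: 21000+5750+21·50·5=32000; k=4: 32660+0+21·23·5=35075 → min 12850 | M3..M6: k=3: 0+17250+20·50·46=63250; k=4: 23000+5290+20·23·46=49450; k=5: 10750+0+20·5·46=15350 → min 15350.
Length 5: M1..M5: k=1: 0+12850+8·21·5=13690; k=2: 3360+10750+8·20·5=14910; k=3: 11360+5750+8·50·5=19110; k=4: 20560+0+8·23·5=21480 → min 13690 | M2..M6: k=2: 0+15350+21·20·46=34670; k=3: 21000+17250+21·50·46=86550; k=4: 32660+5290+21·23·46=60168; k=5: 12850+0+21·5·46=17680 → min 17680.
Length 6: M1..M6: k=1: 0+17680+8·21·46=25408; k=2: 3360+15350+8·20·46=26070; k=3: 11360+17250+8·50·46=47010; k=4: 20560+5290+8·23·46=34314; k=5: 13690+0+8·5·46=15530 → min 15530.
Optimal order: ((M1·(M2·(M3·(M4·M5))))·M6) with cost 15530.

15530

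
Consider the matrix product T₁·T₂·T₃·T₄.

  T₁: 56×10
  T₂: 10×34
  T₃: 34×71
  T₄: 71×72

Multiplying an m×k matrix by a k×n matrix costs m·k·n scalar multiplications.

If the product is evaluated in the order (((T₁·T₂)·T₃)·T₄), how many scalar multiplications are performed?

(T₁·T₂): 56×10 by 10×34 → 56×34, cost 56·10·34 = 19040
((T₁·T₂)·T₃): 56×34 by 34×71 → 56×71, cost 56·34·71 = 135184; cumulative 154224
(((T₁·T₂)·T₃)·T₄): 56×71 by 71×72 → 56×72, cost 56·71·72 = 286272; cumulative 440496
Total: 440496 scalar multiplications.

440496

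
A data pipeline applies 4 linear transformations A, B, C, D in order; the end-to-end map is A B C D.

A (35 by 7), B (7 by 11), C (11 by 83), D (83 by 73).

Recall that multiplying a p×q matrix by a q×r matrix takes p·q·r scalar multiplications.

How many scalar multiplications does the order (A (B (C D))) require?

90155

(C D): 11×83 by 83×73 → 11×73, cost 11·83·73 = 66649
(B (C D)): 7×11 by 11×73 → 7×73, cost 7·11·73 = 5621; cumulative 72270
(A (B (C D))): 35×7 by 7×73 → 35×73, cost 35·7·73 = 17885; cumulative 90155
Total: 90155 scalar multiplications.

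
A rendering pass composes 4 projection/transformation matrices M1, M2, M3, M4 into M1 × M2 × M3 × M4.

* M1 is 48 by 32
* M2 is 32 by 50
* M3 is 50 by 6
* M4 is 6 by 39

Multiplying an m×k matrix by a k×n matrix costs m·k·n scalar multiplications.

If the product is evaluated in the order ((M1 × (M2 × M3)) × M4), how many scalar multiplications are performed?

30048

(M2 × M3): 32×50 by 50×6 → 32×6, cost 32·50·6 = 9600
(M1 × (M2 × M3)): 48×32 by 32×6 → 48×6, cost 48·32·6 = 9216; cumulative 18816
((M1 × (M2 × M3)) × M4): 48×6 by 6×39 → 48×39, cost 48·6·39 = 11232; cumulative 30048
Total: 30048 scalar multiplications.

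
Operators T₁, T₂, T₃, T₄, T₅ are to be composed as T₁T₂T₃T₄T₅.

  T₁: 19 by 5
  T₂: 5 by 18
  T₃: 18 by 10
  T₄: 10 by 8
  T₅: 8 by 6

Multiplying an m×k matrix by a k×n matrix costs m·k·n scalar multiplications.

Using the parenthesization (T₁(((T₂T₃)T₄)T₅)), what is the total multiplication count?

(T₂T₃): 5×18 by 18×10 → 5×10, cost 5·18·10 = 900
((T₂T₃)T₄): 5×10 by 10×8 → 5×8, cost 5·10·8 = 400; cumulative 1300
(((T₂T₃)T₄)T₅): 5×8 by 8×6 → 5×6, cost 5·8·6 = 240; cumulative 1540
(T₁(((T₂T₃)T₄)T₅)): 19×5 by 5×6 → 19×6, cost 19·5·6 = 570; cumulative 2110
Total: 2110 scalar multiplications.

2110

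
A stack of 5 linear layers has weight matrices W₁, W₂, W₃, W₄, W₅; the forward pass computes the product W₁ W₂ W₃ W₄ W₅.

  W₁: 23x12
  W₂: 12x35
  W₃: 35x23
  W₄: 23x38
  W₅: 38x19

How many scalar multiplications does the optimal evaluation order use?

34056

Adjacent pairs: W₁W₂ = 23·12·35 = 9660; W₂W₃ = 12·35·23 = 9660; W₃W₄ = 35·23·38 = 30590; W₄W₅ = 23·38·19 = 16606.
Length 3: W₁..W₃: k=1: 0+9660+23·12·23=16008; k=2: 9660+0+23·35·23=28175 → min 16008 | W₂..W₄: k=2: 0+30590+12·35·38=46550; k=3: 9660+0+12·23·38=20148 → min 20148 | W₃..W₅: k=3: 0+16606+35·23·19=31901; k=4: 30590+0+35·38·19=55860 → min 31901.
Length 4: W₁..W₄: k=1: 0+20148+23·12·38=30636; k=2: 9660+30590+23·35·38=70840; k=3: 16008+0+23·23·38=36110 → min 30636 | W₂..W₅: k=2: 0+31901+12·35·19=39881; k=3: 9660+16606+12·23·19=31510; k=4: 20148+0+12·38·19=28812 → min 28812.
Length 5: W₁..W₅: k=1: 0+28812+23·12·19=34056; k=2: 9660+31901+23·35·19=56856; k=3: 16008+16606+23·23·19=42665; k=4: 30636+0+23·38·19=47242 → min 34056.
Optimal order: (W₁ (((W₂ W₃) W₄) W₅)) with cost 34056.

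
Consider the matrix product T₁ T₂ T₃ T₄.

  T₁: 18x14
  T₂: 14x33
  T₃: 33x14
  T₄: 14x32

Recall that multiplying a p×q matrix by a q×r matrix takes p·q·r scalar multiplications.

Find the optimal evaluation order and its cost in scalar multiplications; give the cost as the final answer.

18060

Adjacent pairs: T₁T₂ = 18·14·33 = 8316; T₂T₃ = 14·33·14 = 6468; T₃T₄ = 33·14·32 = 14784.
Length 3: T₁..T₃: k=1: 0+6468+18·14·14=9996; k=2: 8316+0+18·33·14=16632 → min 9996 | T₂..T₄: k=2: 0+14784+14·33·32=29568; k=3: 6468+0+14·14·32=12740 → min 12740.
Length 4: T₁..T₄: k=1: 0+12740+18·14·32=20804; k=2: 8316+14784+18·33·32=42108; k=3: 9996+0+18·14·32=18060 → min 18060.
Optimal parenthesization: ((T₁ (T₂ T₃)) T₄) with cost 18060.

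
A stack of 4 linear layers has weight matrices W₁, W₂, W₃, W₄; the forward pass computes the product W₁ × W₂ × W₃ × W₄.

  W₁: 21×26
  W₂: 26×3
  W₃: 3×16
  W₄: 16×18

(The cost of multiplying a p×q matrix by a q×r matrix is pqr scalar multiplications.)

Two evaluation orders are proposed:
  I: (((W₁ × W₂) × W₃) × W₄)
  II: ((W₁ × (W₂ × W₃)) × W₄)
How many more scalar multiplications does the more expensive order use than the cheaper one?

Order I = (((W₁ × W₂) × W₃) × W₄): (W₁ × W₂): 21×26 by 26×3 → 21×3, cost 21·26·3 = 1638; ((W₁ × W₂) × W₃): 21×3 by 3×16 → 21×16, cost 21·3·16 = 1008; cumulative 2646; (((W₁ × W₂) × W₃) × W₄): 21×16 by 16×18 → 21×18, cost 21·16·18 = 6048; cumulative 8694. Total 8694.
Order II = ((W₁ × (W₂ × W₃)) × W₄): (W₂ × W₃): 26×3 by 3×16 → 26×16, cost 26·3·16 = 1248; (W₁ × (W₂ × W₃)): 21×26 by 26×16 → 21×16, cost 21·26·16 = 8736; cumulative 9984; ((W₁ × (W₂ × W₃)) × W₄): 21×16 by 16×18 → 21×18, cost 21·16·18 = 6048; cumulative 16032. Total 16032.
Difference: |8694 − 16032| = 7338.

7338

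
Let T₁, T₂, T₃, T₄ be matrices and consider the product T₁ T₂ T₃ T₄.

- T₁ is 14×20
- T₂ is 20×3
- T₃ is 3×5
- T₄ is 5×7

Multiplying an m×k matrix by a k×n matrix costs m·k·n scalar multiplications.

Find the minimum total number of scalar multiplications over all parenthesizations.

Adjacent pairs: T₁T₂ = 14·20·3 = 840; T₂T₃ = 20·3·5 = 300; T₃T₄ = 3·5·7 = 105.
Length 3: T₁..T₃: k=1: 0+300+14·20·5=1700; k=2: 840+0+14·3·5=1050 → min 1050 | T₂..T₄: k=2: 0+105+20·3·7=525; k=3: 300+0+20·5·7=1000 → min 525.
Length 4: T₁..T₄: k=1: 0+525+14·20·7=2485; k=2: 840+105+14·3·7=1239; k=3: 1050+0+14·5·7=1540 → min 1239.
Optimal order: ((T₁ T₂) (T₃ T₄)) with cost 1239.

1239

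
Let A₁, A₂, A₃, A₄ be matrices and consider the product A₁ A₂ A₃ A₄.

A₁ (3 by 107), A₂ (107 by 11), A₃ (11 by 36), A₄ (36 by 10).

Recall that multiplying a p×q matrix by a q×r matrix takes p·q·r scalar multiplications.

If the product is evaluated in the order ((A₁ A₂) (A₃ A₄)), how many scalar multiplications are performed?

(A₁ A₂): 3×107 by 107×11 → 3×11, cost 3·107·11 = 3531
(A₃ A₄): 11×36 by 36×10 → 11×10, cost 11·36·10 = 3960
((A₁ A₂) (A₃ A₄)): 3×11 by 11×10 → 3×10, cost 3·11·10 = 330; cumulative 7821
Total: 7821 scalar multiplications.

7821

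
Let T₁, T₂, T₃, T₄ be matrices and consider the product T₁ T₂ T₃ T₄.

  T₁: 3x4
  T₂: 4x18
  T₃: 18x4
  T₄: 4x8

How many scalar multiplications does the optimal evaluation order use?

Adjacent pairs: T₁T₂ = 3·4·18 = 216; T₂T₃ = 4·18·4 = 288; T₃T₄ = 18·4·8 = 576.
Length 3: T₁..T₃: k=1: 0+288+3·4·4=336; k=2: 216+0+3·18·4=432 → min 336 | T₂..T₄: k=2: 0+576+4·18·8=1152; k=3: 288+0+4·4·8=416 → min 416.
Length 4: T₁..T₄: k=1: 0+416+3·4·8=512; k=2: 216+576+3·18·8=1224; k=3: 336+0+3·4·8=432 → min 432.
Optimal order: ((T₁ (T₂ T₃)) T₄) with cost 432.

432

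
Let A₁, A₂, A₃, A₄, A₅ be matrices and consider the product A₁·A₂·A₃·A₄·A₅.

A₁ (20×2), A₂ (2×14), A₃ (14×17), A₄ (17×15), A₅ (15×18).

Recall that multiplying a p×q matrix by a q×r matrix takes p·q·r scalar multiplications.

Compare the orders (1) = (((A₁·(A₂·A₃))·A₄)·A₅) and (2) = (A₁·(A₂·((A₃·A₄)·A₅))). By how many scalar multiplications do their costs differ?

3082

Order (1) = (((A₁·(A₂·A₃))·A₄)·A₅): (A₂·A₃): 2×14 by 14×17 → 2×17, cost 2·14·17 = 476; (A₁·(A₂·A₃)): 20×2 by 2×17 → 20×17, cost 20·2·17 = 680; cumulative 1156; ((A₁·(A₂·A₃))·A₄): 20×17 by 17×15 → 20×15, cost 20·17·15 = 5100; cumulative 6256; (((A₁·(A₂·A₃))·A₄)·A₅): 20×15 by 15×18 → 20×18, cost 20·15·18 = 5400; cumulative 11656. Total 11656.
Order (2) = (A₁·(A₂·((A₃·A₄)·A₅))): (A₃·A₄): 14×17 by 17×15 → 14×15, cost 14·17·15 = 3570; ((A₃·A₄)·A₅): 14×15 by 15×18 → 14×18, cost 14·15·18 = 3780; cumulative 7350; (A₂·((A₃·A₄)·A₅)): 2×14 by 14×18 → 2×18, cost 2·14·18 = 504; cumulative 7854; (A₁·(A₂·((A₃·A₄)·A₅))): 20×2 by 2×18 → 20×18, cost 20·2·18 = 720; cumulative 8574. Total 8574.
Difference: |11656 − 8574| = 3082.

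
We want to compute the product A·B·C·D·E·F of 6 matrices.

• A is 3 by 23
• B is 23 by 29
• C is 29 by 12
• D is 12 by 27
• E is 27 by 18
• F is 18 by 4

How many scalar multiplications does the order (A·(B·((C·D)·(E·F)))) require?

17416

(C·D): 29×12 by 12×27 → 29×27, cost 29·12·27 = 9396
(E·F): 27×18 by 18×4 → 27×4, cost 27·18·4 = 1944
((C·D)·(E·F)): 29×27 by 27×4 → 29×4, cost 29·27·4 = 3132; cumulative 14472
(B·((C·D)·(E·F))): 23×29 by 29×4 → 23×4, cost 23·29·4 = 2668; cumulative 17140
(A·(B·((C·D)·(E·F)))): 3×23 by 23×4 → 3×4, cost 3·23·4 = 276; cumulative 17416
Total: 17416 scalar multiplications.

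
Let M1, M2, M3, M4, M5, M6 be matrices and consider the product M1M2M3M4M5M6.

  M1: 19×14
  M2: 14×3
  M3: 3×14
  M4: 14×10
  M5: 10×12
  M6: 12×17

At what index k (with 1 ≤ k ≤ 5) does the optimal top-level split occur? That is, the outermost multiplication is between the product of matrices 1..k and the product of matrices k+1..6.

Adjacent pairs: M1M2 = 19·14·3 = 798; M2M3 = 14·3·14 = 588; M3M4 = 3·14·10 = 420; M4M5 = 14·10·12 = 1680; M5M6 = 10·12·17 = 2040.
Length 3: M1..M3: k=1: 0+588+19·14·14=4312; k=2: 798+0+19·3·14=1596 → min 1596 | M2..M4: k=2: 0+420+14·3·10=840; k=3: 588+0+14·14·10=2548 → min 840 | M3..M5: k=3: 0+1680+3·14·12=2184; k=4: 420+0+3·10·12=780 → min 780 | M4..M6: k=4: 0+2040+14·10·17=4420; k=5: 1680+0+14·12·17=4536 → min 4420.
Length 4: M1..M4: k=1: 0+840+19·14·10=3500; k=2: 798+420+19·3·10=1788; k=3: 1596+0+19·14·10=4256 → min 1788 | M2..M5: k=2: 0+780+14·3·12=1284; k=3: 588+1680+14·14·12=4620; k=4: 840+0+14·10·12=2520 → min 1284 | M3..M6: k=3: 0+4420+3·14·17=5134; k=4: 420+2040+3·10·17=2970; k=5: 780+0+3·12·17=1392 → min 1392.
Length 5: M1..M5: k=1: 0+1284+19·14·12=4476; k=2: 798+780+19·3·12=2262; k=3: 1596+1680+19·14·12=6468; k=4: 1788+0+19·10·12=4068 → min 2262 | M2..M6: k=2: 0+1392+14·3·17=2106; k=3: 588+4420+14·14·17=8340; k=4: 840+2040+14·10·17=5260; k=5: 1284+0+14·12·17=4140 → min 2106.
Top-level splits: k=1: (M1..M1)·(M2..M6) → 0+2106+19·14·17 = 6628; k=2: (M1..M2)·(M3..M6) → 798+1392+19·3·17 = 3159; k=3: (M1..M3)·(M4..M6) → 1596+4420+19·14·17 = 10538; k=4: (M1..M4)·(M5..M6) → 1788+2040+19·10·17 = 7058; k=5: (M1..M5)·(M6..M6) → 2262+0+19·12·17 = 6138.
Best split is after M2, i.e. k = 2.

2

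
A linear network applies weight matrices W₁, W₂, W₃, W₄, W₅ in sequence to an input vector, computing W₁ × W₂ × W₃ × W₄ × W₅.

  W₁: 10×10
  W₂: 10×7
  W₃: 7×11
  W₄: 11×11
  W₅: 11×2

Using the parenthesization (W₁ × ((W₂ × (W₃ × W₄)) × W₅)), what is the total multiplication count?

2037

(W₃ × W₄): 7×11 by 11×11 → 7×11, cost 7·11·11 = 847
(W₂ × (W₃ × W₄)): 10×7 by 7×11 → 10×11, cost 10·7·11 = 770; cumulative 1617
((W₂ × (W₃ × W₄)) × W₅): 10×11 by 11×2 → 10×2, cost 10·11·2 = 220; cumulative 1837
(W₁ × ((W₂ × (W₃ × W₄)) × W₅)): 10×10 by 10×2 → 10×2, cost 10·10·2 = 200; cumulative 2037
Total: 2037 scalar multiplications.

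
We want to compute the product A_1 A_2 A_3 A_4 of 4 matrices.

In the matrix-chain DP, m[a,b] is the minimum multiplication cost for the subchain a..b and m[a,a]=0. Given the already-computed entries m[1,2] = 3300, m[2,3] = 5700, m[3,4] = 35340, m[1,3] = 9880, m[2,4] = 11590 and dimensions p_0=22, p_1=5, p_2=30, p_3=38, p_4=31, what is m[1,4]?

m[1,4] = min over k∈[1,3] of m[1,k]+m[k+1,4]+p_{0}·p_k·p_{4}.
k=1: 0 + 11590 + 22·5·31 = 15000; k=2: 3300 + 35340 + 22·30·31 = 59100; k=3: 9880 + 0 + 22·38·31 = 35796.
Minimum: 15000 at k=1.

15000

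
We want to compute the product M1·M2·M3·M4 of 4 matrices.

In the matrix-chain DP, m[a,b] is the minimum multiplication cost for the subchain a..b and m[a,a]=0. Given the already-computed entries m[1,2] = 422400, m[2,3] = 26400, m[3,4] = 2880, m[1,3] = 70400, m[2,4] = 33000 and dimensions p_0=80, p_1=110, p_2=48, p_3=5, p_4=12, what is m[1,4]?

m[1,4] = min over k∈[1,3] of m[1,k]+m[k+1,4]+p_{0}·p_k·p_{4}.
k=1: 0 + 33000 + 80·110·12 = 138600; k=2: 422400 + 2880 + 80·48·12 = 471360; k=3: 70400 + 0 + 80·5·12 = 75200.
Minimum: 75200 at k=3.

75200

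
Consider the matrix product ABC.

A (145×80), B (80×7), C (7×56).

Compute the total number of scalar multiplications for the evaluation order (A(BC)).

680960

(BC): 80×7 by 7×56 → 80×56, cost 80·7·56 = 31360
(A(BC)): 145×80 by 80×56 → 145×56, cost 145·80·56 = 649600; cumulative 680960
Total: 680960 scalar multiplications.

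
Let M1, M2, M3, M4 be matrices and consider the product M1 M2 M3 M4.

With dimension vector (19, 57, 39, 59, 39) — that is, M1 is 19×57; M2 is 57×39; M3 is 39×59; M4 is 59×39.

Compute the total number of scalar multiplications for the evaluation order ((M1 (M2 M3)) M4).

238773

(M2 M3): 57×39 by 39×59 → 57×59, cost 57·39·59 = 131157
(M1 (M2 M3)): 19×57 by 57×59 → 19×59, cost 19·57·59 = 63897; cumulative 195054
((M1 (M2 M3)) M4): 19×59 by 59×39 → 19×39, cost 19·59·39 = 43719; cumulative 238773
Total: 238773 scalar multiplications.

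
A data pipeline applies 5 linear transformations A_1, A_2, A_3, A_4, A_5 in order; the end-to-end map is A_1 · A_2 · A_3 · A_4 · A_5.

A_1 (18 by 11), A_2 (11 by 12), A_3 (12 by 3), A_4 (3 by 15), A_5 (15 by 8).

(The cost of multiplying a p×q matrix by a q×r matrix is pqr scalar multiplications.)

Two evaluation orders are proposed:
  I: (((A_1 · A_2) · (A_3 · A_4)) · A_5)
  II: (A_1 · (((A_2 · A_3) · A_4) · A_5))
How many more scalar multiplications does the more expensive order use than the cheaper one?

4521

Order I = (((A_1 · A_2) · (A_3 · A_4)) · A_5): (A_1 · A_2): 18×11 by 11×12 → 18×12, cost 18·11·12 = 2376; (A_3 · A_4): 12×3 by 3×15 → 12×15, cost 12·3·15 = 540; ((A_1 · A_2) · (A_3 · A_4)): 18×12 by 12×15 → 18×15, cost 18·12·15 = 3240; cumulative 6156; (((A_1 · A_2) · (A_3 · A_4)) · A_5): 18×15 by 15×8 → 18×8, cost 18·15·8 = 2160; cumulative 8316. Total 8316.
Order II = (A_1 · (((A_2 · A_3) · A_4) · A_5)): (A_2 · A_3): 11×12 by 12×3 → 11×3, cost 11·12·3 = 396; ((A_2 · A_3) · A_4): 11×3 by 3×15 → 11×15, cost 11·3·15 = 495; cumulative 891; (((A_2 · A_3) · A_4) · A_5): 11×15 by 15×8 → 11×8, cost 11·15·8 = 1320; cumulative 2211; (A_1 · (((A_2 · A_3) · A_4) · A_5)): 18×11 by 11×8 → 18×8, cost 18·11·8 = 1584; cumulative 3795. Total 3795.
Difference: |8316 − 3795| = 4521.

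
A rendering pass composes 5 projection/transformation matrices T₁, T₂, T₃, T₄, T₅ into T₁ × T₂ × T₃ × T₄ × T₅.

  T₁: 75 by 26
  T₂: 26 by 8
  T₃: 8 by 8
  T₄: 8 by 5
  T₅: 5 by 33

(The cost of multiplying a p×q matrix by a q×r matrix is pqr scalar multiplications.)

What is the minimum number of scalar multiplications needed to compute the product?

23485

Adjacent pairs: T₁T₂ = 75·26·8 = 15600; T₂T₃ = 26·8·8 = 1664; T₃T₄ = 8·8·5 = 320; T₄T₅ = 8·5·33 = 1320.
Length 3: T₁..T₃: k=1: 0+1664+75·26·8=17264; k=2: 15600+0+75·8·8=20400 → min 17264 | T₂..T₄: k=2: 0+320+26·8·5=1360; k=3: 1664+0+26·8·5=2704 → min 1360 | T₃..T₅: k=3: 0+1320+8·8·33=3432; k=4: 320+0+8·5·33=1640 → min 1640.
Length 4: T₁..T₄: k=1: 0+1360+75·26·5=11110; k=2: 15600+320+75·8·5=18920; k=3: 17264+0+75·8·5=20264 → min 11110 | T₂..T₅: k=2: 0+1640+26·8·33=8504; k=3: 1664+1320+26·8·33=9848; k=4: 1360+0+26·5·33=5650 → min 5650.
Length 5: T₁..T₅: k=1: 0+5650+75·26·33=70000; k=2: 15600+1640+75·8·33=37040; k=3: 17264+1320+75·8·33=38384; k=4: 11110+0+75·5·33=23485 → min 23485.
Optimal order: ((T₁ × (T₂ × (T₃ × T₄))) × T₅) with cost 23485.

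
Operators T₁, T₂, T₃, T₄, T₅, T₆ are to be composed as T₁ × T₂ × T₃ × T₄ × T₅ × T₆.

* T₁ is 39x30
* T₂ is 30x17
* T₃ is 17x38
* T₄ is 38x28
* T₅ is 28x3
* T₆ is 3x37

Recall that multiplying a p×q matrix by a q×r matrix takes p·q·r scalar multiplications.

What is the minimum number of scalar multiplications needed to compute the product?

Adjacent pairs: T₁T₂ = 39·30·17 = 19890; T₂T₃ = 30·17·38 = 19380; T₃T₄ = 17·38·28 = 18088; T₄T₅ = 38·28·3 = 3192; T₅T₆ = 28·3·37 = 3108.
Length 3: T₁..T₃: k=1: 0+19380+39·30·38=63840; k=2: 19890+0+39·17·38=45084 → min 45084 | T₂..T₄: k=2: 0+18088+30·17·28=32368; k=3: 19380+0+30·38·28=51300 → min 32368 | T₃..T₅: k=3: 0+3192+17·38·3=5130; k=4: 18088+0+17·28·3=19516 → min 5130 | T₄..T₆: k=4: 0+3108+38·28·37=42476; k=5: 3192+0+38·3·37=7410 → min 7410.
Length 4: T₁..T₄: k=1: 0+32368+39·30·28=65128; k=2: 19890+18088+39·17·28=56542; k=3: 45084+0+39·38·28=86580 → min 56542 | T₂..T₅: k=2: 0+5130+30·17·3=6660; k=3: 19380+3192+30·38·3=25992; k=4: 32368+0+30·28·3=34888 → min 6660 | T₃..T₆: k=3: 0+7410+17·38·37=31312; k=4: 18088+3108+17·28·37=38808; k=5: 5130+0+17·3·37=7017 → min 7017.
Length 5: T₁..T₅: k=1: 0+6660+39·30·3=10170; k=2: 19890+5130+39·17·3=27009; k=3: 45084+3192+39·38·3=52722; k=4: 56542+0+39·28·3=59818 → min 10170 | T₂..T₆: k=2: 0+7017+30·17·37=25887; k=3: 19380+7410+30·38·37=68970; k=4: 32368+3108+30·28·37=66556; k=5: 6660+0+30·3·37=9990 → min 9990.
Length 6: T₁..T₆: k=1: 0+9990+39·30·37=53280; k=2: 19890+7017+39·17·37=51438; k=3: 45084+7410+39·38·37=107328; k=4: 56542+3108+39·28·37=100054; k=5: 10170+0+39·3·37=14499 → min 14499.
Optimal order: ((T₁ × (T₂ × (T₃ × (T₄ × T₅)))) × T₆) with cost 14499.

14499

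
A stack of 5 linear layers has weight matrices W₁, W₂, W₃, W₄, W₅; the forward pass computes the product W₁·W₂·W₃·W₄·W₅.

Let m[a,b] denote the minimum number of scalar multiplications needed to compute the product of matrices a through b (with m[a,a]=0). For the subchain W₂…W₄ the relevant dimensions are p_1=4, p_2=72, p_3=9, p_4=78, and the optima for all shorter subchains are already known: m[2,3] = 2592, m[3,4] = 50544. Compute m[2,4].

5400

m[2,4] = min over k∈[2,3] of m[2,k]+m[k+1,4]+p_{1}·p_k·p_{4}.
k=2: 0 + 50544 + 4·72·78 = 73008; k=3: 2592 + 0 + 4·9·78 = 5400.
Minimum: 5400 at k=3.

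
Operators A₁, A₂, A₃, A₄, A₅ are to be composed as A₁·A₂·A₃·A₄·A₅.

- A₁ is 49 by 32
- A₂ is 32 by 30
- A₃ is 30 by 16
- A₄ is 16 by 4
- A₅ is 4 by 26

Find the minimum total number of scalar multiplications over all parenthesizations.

17128

Adjacent pairs: A₁A₂ = 49·32·30 = 47040; A₂A₃ = 32·30·16 = 15360; A₃A₄ = 30·16·4 = 1920; A₄A₅ = 16·4·26 = 1664.
Length 3: A₁..A₃: k=1: 0+15360+49·32·16=40448; k=2: 47040+0+49·30·16=70560 → min 40448 | A₂..A₄: k=2: 0+1920+32·30·4=5760; k=3: 15360+0+32·16·4=17408 → min 5760 | A₃..A₅: k=3: 0+1664+30·16·26=14144; k=4: 1920+0+30·4·26=5040 → min 5040.
Length 4: A₁..A₄: k=1: 0+5760+49·32·4=12032; k=2: 47040+1920+49·30·4=54840; k=3: 40448+0+49·16·4=43584 → min 12032 | A₂..A₅: k=2: 0+5040+32·30·26=30000; k=3: 15360+1664+32·16·26=30336; k=4: 5760+0+32·4·26=9088 → min 9088.
Length 5: A₁..A₅: k=1: 0+9088+49·32·26=49856; k=2: 47040+5040+49·30·26=90300; k=3: 40448+1664+49·16·26=62496; k=4: 12032+0+49·4·26=17128 → min 17128.
Optimal order: ((A₁·(A₂·(A₃·A₄)))·A₅) with cost 17128.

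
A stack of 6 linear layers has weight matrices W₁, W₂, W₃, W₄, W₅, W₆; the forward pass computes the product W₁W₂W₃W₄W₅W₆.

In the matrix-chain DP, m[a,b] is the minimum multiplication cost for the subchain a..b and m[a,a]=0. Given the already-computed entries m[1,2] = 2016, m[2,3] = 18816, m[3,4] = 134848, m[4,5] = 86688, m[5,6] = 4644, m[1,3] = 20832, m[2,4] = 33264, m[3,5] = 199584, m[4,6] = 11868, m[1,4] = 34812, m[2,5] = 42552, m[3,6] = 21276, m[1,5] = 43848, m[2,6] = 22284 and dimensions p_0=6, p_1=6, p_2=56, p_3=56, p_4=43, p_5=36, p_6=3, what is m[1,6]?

m[1,6] = min over k∈[1,5] of m[1,k]+m[k+1,6]+p_{0}·p_k·p_{6}.
k=1: 0 + 22284 + 6·6·3 = 22392; k=2: 2016 + 21276 + 6·56·3 = 24300; k=3: 20832 + 11868 + 6·56·3 = 33708; k=4: 34812 + 4644 + 6·43·3 = 40230; k=5: 43848 + 0 + 6·36·3 = 44496.
Minimum: 22392 at k=1.

22392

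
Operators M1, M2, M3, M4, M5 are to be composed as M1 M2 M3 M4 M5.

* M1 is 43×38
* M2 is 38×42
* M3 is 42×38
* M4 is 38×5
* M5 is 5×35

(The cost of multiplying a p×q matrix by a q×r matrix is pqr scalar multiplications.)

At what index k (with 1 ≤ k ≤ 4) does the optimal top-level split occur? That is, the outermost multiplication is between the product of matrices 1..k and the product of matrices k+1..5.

4

Adjacent pairs: M1M2 = 43·38·42 = 68628; M2M3 = 38·42·38 = 60648; M3M4 = 42·38·5 = 7980; M4M5 = 38·5·35 = 6650.
Length 3: M1..M3: k=1: 0+60648+43·38·38=122740; k=2: 68628+0+43·42·38=137256 → min 122740 | M2..M4: k=2: 0+7980+38·42·5=15960; k=3: 60648+0+38·38·5=67868 → min 15960 | M3..M5: k=3: 0+6650+42·38·35=62510; k=4: 7980+0+42·5·35=15330 → min 15330.
Length 4: M1..M4: k=1: 0+15960+43·38·5=24130; k=2: 68628+7980+43·42·5=85638; k=3: 122740+0+43·38·5=130910 → min 24130 | M2..M5: k=2: 0+15330+38·42·35=71190; k=3: 60648+6650+38·38·35=117838; k=4: 15960+0+38·5·35=22610 → min 22610.
Top-level splits: k=1: (M1..M1)·(M2..M5) → 0+22610+43·38·35 = 79800; k=2: (M1..M2)·(M3..M5) → 68628+15330+43·42·35 = 147168; k=3: (M1..M3)·(M4..M5) → 122740+6650+43·38·35 = 186580; k=4: (M1..M4)·(M5..M5) → 24130+0+43·5·35 = 31655.
Best split is after M4, i.e. k = 4.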